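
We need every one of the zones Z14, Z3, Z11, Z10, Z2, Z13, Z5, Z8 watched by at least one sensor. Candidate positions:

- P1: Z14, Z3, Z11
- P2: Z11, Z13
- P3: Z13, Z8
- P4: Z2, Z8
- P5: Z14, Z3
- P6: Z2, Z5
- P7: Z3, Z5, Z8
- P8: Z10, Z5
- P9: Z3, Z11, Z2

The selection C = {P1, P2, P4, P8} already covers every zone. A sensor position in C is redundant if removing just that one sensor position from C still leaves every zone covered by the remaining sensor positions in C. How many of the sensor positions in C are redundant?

0

Drop P1: Z14, Z3 uncovered — not redundant.
Drop P2: Z13 uncovered — not redundant.
Drop P4: Z2, Z8 uncovered — not redundant.
Drop P8: Z10, Z5 uncovered — not redundant.
None of the sensor positions in C is redundant.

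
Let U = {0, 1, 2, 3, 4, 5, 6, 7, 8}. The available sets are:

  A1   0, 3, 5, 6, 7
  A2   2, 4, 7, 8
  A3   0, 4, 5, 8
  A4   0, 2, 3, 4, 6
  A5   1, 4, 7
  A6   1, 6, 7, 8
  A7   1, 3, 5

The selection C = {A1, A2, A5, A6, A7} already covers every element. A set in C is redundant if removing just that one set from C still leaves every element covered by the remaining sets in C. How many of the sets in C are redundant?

3

Drop A1: 0 uncovered — not redundant.
Drop A2: 2 uncovered — not redundant.
Drop A5: the rest still cover every element — redundant.
Drop A6: the rest still cover every element — redundant.
Drop A7: the rest still cover every element — redundant.
3 redundant: A5, A6, A7.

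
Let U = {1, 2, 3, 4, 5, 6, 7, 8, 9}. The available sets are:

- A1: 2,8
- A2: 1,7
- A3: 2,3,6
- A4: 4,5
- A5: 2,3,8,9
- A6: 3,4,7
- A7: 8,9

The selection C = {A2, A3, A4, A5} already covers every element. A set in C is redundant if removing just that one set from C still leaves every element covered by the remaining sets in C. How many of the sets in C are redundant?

0

Drop A2: 1, 7 uncovered — not redundant.
Drop A3: 6 uncovered — not redundant.
Drop A4: 4, 5 uncovered — not redundant.
Drop A5: 8, 9 uncovered — not redundant.
None of the sets in C is redundant.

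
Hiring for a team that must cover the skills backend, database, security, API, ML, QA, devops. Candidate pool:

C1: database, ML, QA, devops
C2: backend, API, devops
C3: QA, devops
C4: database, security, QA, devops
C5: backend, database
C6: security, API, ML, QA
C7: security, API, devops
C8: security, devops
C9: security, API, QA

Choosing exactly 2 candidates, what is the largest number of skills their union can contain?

Choosing C1, C2 covers {backend, database, API, ML, QA, devops} — 6 skills.
No choice of 2 candidates does better; here security is left uncovered.

6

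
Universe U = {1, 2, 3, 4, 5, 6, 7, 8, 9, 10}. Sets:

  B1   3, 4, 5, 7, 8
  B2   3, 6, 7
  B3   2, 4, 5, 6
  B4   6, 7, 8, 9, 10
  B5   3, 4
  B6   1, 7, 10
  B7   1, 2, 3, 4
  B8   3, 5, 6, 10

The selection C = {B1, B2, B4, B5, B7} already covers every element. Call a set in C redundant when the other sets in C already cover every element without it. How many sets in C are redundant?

2

Drop B1: 5 uncovered — not redundant.
Drop B2: the rest still cover every element — redundant.
Drop B4: 9, 10 uncovered — not redundant.
Drop B5: the rest still cover every element — redundant.
Drop B7: 1, 2 uncovered — not redundant.
2 redundant: B2, B5.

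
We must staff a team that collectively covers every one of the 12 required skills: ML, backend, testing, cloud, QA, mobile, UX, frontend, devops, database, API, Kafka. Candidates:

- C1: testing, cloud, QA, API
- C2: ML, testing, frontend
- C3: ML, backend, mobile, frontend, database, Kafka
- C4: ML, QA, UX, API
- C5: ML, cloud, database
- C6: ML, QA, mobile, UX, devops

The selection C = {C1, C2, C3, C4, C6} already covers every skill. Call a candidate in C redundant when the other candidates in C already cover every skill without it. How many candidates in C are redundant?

2

Drop C1: cloud uncovered — not redundant.
Drop C2: the rest still cover every skill — redundant.
Drop C3: backend, database, Kafka uncovered — not redundant.
Drop C4: the rest still cover every skill — redundant.
Drop C6: devops uncovered — not redundant.
2 redundant: C2, C4.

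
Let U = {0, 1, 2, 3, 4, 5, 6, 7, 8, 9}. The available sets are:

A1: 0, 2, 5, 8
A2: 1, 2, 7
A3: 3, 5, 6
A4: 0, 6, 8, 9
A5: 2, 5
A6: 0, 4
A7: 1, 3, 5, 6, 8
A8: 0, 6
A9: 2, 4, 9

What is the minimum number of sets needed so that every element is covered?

A1, A2, A3, A9 together cover {0, 1, 2, 3, 4, 5, 6, 7, 8, 9} — every element.
No 3 of the 9 sets cover everything (all 84 triples fall short), so 4 is minimum.

4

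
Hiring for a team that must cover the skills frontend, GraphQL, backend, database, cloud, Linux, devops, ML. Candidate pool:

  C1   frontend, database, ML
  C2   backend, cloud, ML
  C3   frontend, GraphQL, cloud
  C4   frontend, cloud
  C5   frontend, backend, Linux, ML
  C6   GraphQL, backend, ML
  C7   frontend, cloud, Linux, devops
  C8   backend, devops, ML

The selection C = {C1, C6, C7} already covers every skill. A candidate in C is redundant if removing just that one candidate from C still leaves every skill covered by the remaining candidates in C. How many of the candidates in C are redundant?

Drop C1: database uncovered — not redundant.
Drop C6: GraphQL, backend uncovered — not redundant.
Drop C7: cloud, Linux, devops uncovered — not redundant.
None of the candidates in C is redundant.

0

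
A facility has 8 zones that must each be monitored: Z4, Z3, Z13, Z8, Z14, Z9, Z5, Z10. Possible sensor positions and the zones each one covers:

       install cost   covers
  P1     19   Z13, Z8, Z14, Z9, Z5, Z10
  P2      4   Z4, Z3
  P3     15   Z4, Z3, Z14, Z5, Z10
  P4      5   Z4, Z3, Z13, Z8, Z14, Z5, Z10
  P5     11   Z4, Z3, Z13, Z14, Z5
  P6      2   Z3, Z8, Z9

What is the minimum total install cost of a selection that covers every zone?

7

P4, P6 cover every zone at install cost 5 + 2 = 7.
Any cover uses at least 2 sensor positions; among all covering selections none totals below 7.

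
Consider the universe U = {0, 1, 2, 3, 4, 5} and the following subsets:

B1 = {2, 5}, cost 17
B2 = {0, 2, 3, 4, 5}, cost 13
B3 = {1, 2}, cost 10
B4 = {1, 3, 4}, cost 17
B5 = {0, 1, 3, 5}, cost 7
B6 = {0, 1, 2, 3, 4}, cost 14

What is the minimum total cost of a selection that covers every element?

B2, B5 cover every element at cost 13 + 7 = 20.
Any cover uses at least 2 sets; among all covering selections none totals below 20.

20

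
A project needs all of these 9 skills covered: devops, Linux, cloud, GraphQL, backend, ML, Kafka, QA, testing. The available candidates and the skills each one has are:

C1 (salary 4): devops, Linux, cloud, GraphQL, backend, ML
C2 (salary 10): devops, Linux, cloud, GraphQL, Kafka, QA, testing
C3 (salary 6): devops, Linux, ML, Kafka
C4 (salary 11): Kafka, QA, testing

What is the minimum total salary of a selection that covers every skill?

C1, C2 cover every skill at salary 4 + 10 = 14.
Any cover uses at least 2 candidates; among all covering selections none totals below 14.

14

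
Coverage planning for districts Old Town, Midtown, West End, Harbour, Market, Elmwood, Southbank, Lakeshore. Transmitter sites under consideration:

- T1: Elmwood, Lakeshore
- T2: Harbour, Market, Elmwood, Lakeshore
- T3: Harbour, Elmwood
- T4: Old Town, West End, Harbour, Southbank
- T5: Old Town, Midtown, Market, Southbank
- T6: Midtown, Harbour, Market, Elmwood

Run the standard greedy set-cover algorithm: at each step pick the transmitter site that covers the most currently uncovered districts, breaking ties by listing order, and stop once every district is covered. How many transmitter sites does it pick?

3

Pick 1: T2 covers 4 new districts (Harbour, Market, Elmwood, Lakeshore).
Pick 2: T4 covers 3 new districts (Old Town, West End, Southbank).
Pick 3: T5 covers 1 new districts (Midtown).
Greedy uses 3 transmitter sites.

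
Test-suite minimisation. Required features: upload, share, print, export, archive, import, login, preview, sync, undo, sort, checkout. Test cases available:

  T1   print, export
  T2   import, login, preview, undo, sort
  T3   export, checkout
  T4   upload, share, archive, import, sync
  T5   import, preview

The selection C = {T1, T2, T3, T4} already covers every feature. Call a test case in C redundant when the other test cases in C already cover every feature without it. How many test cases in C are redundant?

0

Drop T1: print uncovered — not redundant.
Drop T2: login, preview, undo, sort uncovered — not redundant.
Drop T3: checkout uncovered — not redundant.
Drop T4: upload, share, archive, sync uncovered — not redundant.
None of the test cases in C is redundant.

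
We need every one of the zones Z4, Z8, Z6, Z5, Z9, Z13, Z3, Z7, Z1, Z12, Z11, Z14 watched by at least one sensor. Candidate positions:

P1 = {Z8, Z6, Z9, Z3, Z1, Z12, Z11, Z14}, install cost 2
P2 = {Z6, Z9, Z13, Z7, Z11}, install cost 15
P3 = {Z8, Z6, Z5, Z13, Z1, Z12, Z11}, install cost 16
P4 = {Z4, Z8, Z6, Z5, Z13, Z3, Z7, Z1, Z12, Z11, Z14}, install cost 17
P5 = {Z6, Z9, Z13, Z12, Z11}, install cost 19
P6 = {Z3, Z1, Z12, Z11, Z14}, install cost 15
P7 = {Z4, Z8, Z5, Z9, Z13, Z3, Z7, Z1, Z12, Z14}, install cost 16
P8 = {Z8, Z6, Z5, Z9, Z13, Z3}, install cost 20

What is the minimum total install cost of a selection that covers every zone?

18

P1, P7 cover every zone at install cost 2 + 16 = 18.
Any cover uses at least 2 sensor positions; among all covering selections none totals below 18.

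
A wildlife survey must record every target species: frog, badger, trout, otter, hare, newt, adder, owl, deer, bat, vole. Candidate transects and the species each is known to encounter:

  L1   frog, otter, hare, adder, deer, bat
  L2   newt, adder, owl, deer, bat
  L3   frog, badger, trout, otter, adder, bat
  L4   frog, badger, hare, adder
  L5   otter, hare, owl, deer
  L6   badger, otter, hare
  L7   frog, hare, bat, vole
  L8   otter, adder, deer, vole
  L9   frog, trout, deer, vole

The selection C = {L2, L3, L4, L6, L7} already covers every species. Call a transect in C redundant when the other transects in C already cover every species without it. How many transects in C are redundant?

Drop L2: newt, owl, deer uncovered — not redundant.
Drop L3: trout uncovered — not redundant.
Drop L4: the rest still cover every species — redundant.
Drop L6: the rest still cover every species — redundant.
Drop L7: vole uncovered — not redundant.
2 redundant: L4, L6.

2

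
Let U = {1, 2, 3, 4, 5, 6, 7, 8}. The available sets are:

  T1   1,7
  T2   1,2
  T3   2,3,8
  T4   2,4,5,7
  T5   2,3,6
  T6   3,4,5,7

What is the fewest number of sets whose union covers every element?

T1, T3, T4, T5 together cover {1, 2, 3, 4, 5, 6, 7, 8} — every element.
No 3 of the 6 sets cover everything (all 20 triples fall short), so 4 is minimum.

4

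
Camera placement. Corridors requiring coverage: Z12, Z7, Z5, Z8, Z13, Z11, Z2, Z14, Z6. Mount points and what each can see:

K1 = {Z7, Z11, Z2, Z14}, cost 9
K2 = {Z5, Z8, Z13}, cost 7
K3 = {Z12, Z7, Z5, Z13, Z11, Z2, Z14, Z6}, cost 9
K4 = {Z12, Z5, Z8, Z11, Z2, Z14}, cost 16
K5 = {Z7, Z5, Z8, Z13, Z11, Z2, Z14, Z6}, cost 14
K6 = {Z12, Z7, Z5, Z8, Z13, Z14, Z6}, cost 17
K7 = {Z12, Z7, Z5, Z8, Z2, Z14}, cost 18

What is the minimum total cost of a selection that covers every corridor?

16

K2, K3 cover every corridor at cost 7 + 9 = 16.
Any cover uses at least 2 camera mounts; among all covering selections none totals below 16.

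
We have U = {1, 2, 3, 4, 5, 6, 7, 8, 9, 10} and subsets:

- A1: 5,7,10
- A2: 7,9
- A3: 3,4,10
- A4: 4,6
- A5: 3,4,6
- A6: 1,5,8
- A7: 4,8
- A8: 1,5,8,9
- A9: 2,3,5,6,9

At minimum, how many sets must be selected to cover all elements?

A1, A3, A6, A9 together cover {1, 2, 3, 4, 5, 6, 7, 8, 9, 10} — every element.
No 3 of the 9 sets cover everything (all 84 triples fall short), so 4 is minimum.

4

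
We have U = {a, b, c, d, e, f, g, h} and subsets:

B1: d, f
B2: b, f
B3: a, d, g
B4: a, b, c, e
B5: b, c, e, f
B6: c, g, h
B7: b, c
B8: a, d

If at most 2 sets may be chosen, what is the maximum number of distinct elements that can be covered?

Choosing B3, B5 covers {a, b, c, d, e, f, g} — 7 elements.
No choice of 2 sets does better; here h is left uncovered.

7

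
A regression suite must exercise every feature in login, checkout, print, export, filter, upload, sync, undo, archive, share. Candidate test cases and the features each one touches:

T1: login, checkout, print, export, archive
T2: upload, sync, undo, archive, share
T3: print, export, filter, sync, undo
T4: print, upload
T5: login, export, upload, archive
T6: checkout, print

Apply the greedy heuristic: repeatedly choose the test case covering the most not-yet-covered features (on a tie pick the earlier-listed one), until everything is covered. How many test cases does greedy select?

3

Pick 1: T1 covers 5 new features (login, checkout, print, export, archive).
Pick 2: T2 covers 4 new features (upload, sync, undo, share).
Pick 3: T3 covers 1 new features (filter).
Greedy uses 3 test cases.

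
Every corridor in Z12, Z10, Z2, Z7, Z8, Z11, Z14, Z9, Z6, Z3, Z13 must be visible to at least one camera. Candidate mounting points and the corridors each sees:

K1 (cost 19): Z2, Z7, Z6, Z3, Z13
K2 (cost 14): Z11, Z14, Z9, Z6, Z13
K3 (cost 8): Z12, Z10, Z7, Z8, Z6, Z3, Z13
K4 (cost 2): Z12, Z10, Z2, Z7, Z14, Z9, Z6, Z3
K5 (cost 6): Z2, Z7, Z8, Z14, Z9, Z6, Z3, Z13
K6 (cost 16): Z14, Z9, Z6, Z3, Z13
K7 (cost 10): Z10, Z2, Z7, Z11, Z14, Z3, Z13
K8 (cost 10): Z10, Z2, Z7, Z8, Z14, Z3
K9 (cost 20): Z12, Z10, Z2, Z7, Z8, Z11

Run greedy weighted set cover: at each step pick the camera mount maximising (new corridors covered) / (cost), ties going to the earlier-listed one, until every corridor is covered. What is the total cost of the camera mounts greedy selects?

18

Pick 1: K4 adds 8 new (Z12, Z10, Z2, Z7, Z14, Z9, Z6, Z3) at cost 2 (ratio 8/2).
Pick 2: K5 adds 2 new (Z8, Z13) at cost 6 (ratio 2/6).
Pick 3: K7 adds 1 new (Z11) at cost 10 (ratio 1/10).
Greedy total cost: 2 + 6 + 10 = 18.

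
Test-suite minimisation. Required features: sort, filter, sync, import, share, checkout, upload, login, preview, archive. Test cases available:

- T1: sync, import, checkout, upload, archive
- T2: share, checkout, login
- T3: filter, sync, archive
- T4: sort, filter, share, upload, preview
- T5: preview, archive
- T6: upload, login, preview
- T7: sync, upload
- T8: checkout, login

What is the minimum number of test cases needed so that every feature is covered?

T1, T2, T4 together cover {sort, filter, sync, import, share, checkout, upload, login, preview, archive} — every feature.
No 2 of the 8 test cases cover everything (all 28 pairs fall short), so 3 is minimum.

3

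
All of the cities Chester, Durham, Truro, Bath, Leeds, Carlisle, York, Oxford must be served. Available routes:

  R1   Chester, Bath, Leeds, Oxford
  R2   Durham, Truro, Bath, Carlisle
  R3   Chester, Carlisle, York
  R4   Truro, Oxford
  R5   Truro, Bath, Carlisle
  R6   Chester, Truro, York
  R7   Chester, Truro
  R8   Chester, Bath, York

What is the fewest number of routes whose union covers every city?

R1, R2, R3 together cover {Chester, Durham, Truro, Bath, Leeds, Carlisle, York, Oxford} — every city.
No 2 of the 8 routes cover everything (all 28 pairs fall short), so 3 is minimum.

3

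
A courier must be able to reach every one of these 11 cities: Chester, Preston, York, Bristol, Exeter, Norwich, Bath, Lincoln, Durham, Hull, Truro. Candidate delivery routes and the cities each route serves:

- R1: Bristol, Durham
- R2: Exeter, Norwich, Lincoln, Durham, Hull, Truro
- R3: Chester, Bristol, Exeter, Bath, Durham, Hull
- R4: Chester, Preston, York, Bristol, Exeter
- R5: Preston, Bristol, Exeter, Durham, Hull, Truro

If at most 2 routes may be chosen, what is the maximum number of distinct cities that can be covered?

10

Choosing R2, R4 covers {Chester, Preston, York, Bristol, Exeter, Norwich, Lincoln, Durham, Hull, Truro} — 10 cities.
No choice of 2 routes does better; here Bath is left uncovered.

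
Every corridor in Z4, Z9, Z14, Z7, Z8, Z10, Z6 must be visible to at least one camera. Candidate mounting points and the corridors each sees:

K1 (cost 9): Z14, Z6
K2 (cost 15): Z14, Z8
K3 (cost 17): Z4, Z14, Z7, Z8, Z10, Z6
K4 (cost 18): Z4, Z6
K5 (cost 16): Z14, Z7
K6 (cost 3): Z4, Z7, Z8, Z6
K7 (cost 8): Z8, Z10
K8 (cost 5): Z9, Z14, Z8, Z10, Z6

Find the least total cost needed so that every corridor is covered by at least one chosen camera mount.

8

K6, K8 cover every corridor at cost 3 + 5 = 8.
Any cover uses at least 2 camera mounts; among all covering selections none totals below 8.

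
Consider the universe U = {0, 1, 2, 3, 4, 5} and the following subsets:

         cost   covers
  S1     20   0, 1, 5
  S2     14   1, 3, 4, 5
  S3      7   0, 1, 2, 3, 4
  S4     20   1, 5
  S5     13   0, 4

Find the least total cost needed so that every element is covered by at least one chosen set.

S2, S3 cover every element at cost 14 + 7 = 21.
Any cover uses at least 2 sets; among all covering selections none totals below 21.

21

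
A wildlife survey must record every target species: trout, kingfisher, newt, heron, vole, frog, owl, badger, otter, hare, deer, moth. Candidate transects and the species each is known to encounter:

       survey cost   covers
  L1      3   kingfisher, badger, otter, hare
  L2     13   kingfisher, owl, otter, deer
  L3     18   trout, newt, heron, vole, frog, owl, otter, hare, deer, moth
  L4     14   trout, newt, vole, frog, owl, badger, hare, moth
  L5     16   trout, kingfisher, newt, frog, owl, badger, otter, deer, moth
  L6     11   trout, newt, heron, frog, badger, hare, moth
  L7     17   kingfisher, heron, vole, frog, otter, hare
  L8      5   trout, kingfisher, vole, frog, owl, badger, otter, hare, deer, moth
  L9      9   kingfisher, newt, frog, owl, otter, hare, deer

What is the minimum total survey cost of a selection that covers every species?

16

L6, L8 cover every species at survey cost 11 + 5 = 16.
Any cover uses at least 2 transects; among all covering selections none totals below 16.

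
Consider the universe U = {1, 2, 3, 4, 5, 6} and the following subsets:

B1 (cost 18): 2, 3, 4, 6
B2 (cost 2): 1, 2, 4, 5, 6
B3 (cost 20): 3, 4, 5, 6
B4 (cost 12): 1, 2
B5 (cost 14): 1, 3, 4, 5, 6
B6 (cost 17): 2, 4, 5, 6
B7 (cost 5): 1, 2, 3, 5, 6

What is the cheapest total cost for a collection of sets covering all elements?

7

B2, B7 cover every element at cost 2 + 5 = 7.
Any cover uses at least 2 sets; among all covering selections none totals below 7.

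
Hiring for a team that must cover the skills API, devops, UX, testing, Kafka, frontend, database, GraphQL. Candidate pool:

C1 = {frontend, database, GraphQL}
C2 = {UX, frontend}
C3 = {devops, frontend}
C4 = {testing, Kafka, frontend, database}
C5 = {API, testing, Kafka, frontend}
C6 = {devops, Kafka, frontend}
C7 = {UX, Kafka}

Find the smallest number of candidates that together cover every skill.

4

C1, C2, C3, C5 together cover {API, devops, UX, testing, Kafka, frontend, database, GraphQL} — every skill.
No 3 of the 7 candidates cover everything (all 35 triples fall short), so 4 is minimum.
Greedy (largest uncovered first) would take C4, C1, C2, C3, C5 — 5 candidates — but 4 suffice.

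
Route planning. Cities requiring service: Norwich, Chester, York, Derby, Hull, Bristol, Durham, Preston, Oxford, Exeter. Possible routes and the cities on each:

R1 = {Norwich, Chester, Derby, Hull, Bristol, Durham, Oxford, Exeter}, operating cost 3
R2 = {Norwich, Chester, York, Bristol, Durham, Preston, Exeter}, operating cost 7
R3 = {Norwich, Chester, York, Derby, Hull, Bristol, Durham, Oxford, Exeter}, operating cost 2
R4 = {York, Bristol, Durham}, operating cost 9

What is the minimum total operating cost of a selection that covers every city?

R2, R3 cover every city at operating cost 7 + 2 = 9.
Any cover uses at least 2 routes; among all covering selections none totals below 9.

9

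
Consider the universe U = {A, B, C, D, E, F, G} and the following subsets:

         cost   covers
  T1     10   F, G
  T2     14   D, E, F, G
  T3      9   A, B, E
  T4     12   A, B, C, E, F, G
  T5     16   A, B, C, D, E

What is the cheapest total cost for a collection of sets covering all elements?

26

T1, T5 cover every element at cost 10 + 16 = 26.
Any cover uses at least 2 sets; among all covering selections none totals below 26.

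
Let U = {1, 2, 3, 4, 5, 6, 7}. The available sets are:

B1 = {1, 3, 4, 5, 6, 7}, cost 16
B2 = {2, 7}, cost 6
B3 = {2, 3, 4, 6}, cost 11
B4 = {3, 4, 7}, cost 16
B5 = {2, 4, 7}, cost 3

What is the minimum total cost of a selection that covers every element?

19

B1, B5 cover every element at cost 16 + 3 = 19.
Any cover uses at least 2 sets; among all covering selections none totals below 19.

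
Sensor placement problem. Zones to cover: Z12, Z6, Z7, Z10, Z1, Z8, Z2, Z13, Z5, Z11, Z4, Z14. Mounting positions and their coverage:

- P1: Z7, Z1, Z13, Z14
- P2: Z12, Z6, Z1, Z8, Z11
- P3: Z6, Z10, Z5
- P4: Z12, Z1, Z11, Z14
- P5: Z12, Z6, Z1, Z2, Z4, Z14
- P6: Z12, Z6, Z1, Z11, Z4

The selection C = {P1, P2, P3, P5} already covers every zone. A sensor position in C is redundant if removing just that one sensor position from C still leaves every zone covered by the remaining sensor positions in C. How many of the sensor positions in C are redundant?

0

Drop P1: Z7, Z13 uncovered — not redundant.
Drop P2: Z8, Z11 uncovered — not redundant.
Drop P3: Z10, Z5 uncovered — not redundant.
Drop P5: Z2, Z4 uncovered — not redundant.
None of the sensor positions in C is redundant.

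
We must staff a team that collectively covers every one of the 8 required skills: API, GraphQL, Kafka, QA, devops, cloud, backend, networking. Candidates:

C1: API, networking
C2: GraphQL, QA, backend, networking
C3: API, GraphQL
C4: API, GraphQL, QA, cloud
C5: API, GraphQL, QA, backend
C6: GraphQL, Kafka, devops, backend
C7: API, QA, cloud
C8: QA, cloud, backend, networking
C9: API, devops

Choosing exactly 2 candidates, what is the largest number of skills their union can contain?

7

Choosing C4, C6 covers {API, GraphQL, Kafka, QA, devops, cloud, backend} — 7 skills.
No choice of 2 candidates does better; here networking is left uncovered.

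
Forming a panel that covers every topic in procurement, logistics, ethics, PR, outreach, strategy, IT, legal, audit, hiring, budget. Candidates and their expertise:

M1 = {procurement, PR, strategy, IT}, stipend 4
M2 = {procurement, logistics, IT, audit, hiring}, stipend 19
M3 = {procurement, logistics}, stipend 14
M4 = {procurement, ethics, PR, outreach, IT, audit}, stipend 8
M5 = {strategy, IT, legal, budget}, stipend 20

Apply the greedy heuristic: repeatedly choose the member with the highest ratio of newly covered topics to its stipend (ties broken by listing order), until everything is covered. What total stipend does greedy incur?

Pick 1: M1 adds 4 new (procurement, PR, strategy, IT) at stipend 4 (ratio 4/4).
Pick 2: M4 adds 3 new (ethics, outreach, audit) at stipend 8 (ratio 3/8).
Pick 3: M2 adds 2 new (logistics, hiring) at stipend 19 (ratio 2/19).
Pick 4: M5 adds 2 new (legal, budget) at stipend 20 (ratio 2/20).
Greedy total stipend: 4 + 8 + 19 + 20 = 51. (The true optimum is 47, so greedy overshoots here.)

51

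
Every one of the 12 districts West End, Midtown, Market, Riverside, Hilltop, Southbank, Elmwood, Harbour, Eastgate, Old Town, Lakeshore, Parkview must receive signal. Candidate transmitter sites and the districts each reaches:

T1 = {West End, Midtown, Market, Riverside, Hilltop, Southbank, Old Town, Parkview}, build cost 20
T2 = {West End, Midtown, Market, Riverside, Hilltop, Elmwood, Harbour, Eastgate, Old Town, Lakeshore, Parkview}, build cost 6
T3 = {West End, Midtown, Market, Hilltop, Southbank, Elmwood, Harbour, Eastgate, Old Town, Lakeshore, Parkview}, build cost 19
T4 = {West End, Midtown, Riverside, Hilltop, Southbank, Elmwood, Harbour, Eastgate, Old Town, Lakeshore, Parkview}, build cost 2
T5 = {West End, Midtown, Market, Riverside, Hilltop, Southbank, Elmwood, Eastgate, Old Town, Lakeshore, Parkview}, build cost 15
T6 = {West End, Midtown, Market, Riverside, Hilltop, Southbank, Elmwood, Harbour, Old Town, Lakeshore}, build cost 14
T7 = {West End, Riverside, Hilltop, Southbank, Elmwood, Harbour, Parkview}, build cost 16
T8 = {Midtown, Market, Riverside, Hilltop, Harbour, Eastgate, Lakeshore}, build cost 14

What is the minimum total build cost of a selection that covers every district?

8

T2, T4 cover every district at build cost 6 + 2 = 8.
Any cover uses at least 2 transmitter sites; among all covering selections none totals below 8.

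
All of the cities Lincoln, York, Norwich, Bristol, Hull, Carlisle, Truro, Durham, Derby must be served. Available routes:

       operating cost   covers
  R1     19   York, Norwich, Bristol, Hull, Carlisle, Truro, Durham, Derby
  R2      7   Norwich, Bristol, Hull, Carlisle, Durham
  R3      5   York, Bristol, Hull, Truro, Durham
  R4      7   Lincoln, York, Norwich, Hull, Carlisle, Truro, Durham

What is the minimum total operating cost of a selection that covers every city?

26

R1, R4 cover every city at operating cost 19 + 7 = 26.
Any cover uses at least 2 routes; among all covering selections none totals below 26.
Greedy by coverage-per-operating cost would pick R3, R4, R1 for 31 — worse than the optimum 26.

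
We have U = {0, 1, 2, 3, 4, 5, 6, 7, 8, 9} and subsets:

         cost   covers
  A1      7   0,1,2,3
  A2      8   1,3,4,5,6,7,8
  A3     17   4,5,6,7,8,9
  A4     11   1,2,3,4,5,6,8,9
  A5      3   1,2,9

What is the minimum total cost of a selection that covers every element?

18

A1, A2, A5 cover every element at cost 7 + 8 + 3 = 18.
Any cover uses at least 2 sets; among all covering selections none totals below 18.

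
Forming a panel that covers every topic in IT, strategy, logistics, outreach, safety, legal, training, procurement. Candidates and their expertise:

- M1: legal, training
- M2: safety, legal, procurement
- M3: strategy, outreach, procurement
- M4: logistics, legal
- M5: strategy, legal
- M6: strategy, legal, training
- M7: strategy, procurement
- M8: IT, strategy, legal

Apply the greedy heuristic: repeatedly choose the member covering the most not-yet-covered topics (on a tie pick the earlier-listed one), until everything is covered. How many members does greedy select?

5

Pick 1: M2 covers 3 new topics (safety, legal, procurement).
Pick 2: M3 covers 2 new topics (strategy, outreach).
Pick 3: M1 covers 1 new topics (training).
Pick 4: M4 covers 1 new topics (logistics).
Pick 5: M8 covers 1 new topics (IT).
Greedy uses 5 members.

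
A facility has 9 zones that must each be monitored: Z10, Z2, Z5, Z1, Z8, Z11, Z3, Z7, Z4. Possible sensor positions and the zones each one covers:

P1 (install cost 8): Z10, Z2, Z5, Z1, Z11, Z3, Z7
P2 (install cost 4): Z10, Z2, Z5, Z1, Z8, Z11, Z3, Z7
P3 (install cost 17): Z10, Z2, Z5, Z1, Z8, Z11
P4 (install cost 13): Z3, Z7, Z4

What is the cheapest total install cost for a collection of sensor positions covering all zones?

17

P2, P4 cover every zone at install cost 4 + 13 = 17.
Any cover uses at least 2 sensor positions; among all covering selections none totals below 17.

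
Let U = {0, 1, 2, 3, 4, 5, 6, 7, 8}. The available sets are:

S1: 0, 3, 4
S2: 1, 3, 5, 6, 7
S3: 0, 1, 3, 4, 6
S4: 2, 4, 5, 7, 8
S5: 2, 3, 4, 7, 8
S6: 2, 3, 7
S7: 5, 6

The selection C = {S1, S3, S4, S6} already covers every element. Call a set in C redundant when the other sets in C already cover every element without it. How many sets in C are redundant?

2

Drop S1: the rest still cover every element — redundant.
Drop S3: 1, 6 uncovered — not redundant.
Drop S4: 5, 8 uncovered — not redundant.
Drop S6: the rest still cover every element — redundant.
2 redundant: S1, S6.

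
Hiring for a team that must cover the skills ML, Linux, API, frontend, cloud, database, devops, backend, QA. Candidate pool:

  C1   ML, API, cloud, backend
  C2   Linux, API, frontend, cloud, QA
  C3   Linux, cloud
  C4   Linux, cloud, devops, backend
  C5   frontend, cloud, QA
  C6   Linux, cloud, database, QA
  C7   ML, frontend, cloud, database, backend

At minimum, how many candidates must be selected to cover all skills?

C2, C4, C7 together cover {ML, Linux, API, frontend, cloud, database, devops, backend, QA} — every skill.
No 2 of the 7 candidates cover everything (all 21 pairs fall short), so 3 is minimum.

3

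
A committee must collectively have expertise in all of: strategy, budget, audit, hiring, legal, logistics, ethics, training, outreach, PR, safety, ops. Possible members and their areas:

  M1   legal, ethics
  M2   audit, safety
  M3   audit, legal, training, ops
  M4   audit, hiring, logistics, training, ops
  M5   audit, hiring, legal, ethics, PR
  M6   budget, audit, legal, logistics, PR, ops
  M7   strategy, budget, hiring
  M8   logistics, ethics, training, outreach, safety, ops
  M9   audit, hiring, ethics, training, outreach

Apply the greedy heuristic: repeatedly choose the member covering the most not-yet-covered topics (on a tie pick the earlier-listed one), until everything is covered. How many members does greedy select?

3

Pick 1: M6 covers 6 new topics (budget, audit, legal, logistics, PR, ops).
Pick 2: M8 covers 4 new topics (ethics, training, outreach, safety).
Pick 3: M7 covers 2 new topics (strategy, hiring).
Greedy uses 3 members.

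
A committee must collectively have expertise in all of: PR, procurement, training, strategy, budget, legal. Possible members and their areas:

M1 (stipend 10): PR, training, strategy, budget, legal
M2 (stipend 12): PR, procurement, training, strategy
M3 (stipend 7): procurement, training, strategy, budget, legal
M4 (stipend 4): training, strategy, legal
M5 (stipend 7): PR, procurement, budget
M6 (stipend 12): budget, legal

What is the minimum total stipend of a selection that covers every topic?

11

M4, M5 cover every topic at stipend 4 + 7 = 11.
Any cover uses at least 2 members; among all covering selections none totals below 11.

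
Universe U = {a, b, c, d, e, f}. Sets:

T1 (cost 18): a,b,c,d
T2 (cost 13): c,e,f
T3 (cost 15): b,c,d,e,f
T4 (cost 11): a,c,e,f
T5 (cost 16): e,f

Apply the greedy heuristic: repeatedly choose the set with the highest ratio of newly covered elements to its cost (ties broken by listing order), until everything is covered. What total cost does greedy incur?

Pick 1: T4 adds 4 new (a, c, e, f) at cost 11 (ratio 4/11).
Pick 2: T3 adds 2 new (b, d) at cost 15 (ratio 2/15).
Greedy total cost: 11 + 15 = 26.

26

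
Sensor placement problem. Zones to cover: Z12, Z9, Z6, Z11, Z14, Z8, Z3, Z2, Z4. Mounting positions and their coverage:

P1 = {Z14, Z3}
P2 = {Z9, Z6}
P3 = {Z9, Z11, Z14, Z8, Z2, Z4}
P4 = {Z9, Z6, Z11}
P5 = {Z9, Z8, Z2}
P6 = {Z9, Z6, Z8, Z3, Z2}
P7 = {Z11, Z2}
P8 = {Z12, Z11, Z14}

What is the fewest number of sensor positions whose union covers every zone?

3

P3, P6, P8 together cover {Z12, Z9, Z6, Z11, Z14, Z8, Z3, Z2, Z4} — every zone.
No 2 of the 8 sensor positions cover everything (all 28 pairs fall short), so 3 is minimum.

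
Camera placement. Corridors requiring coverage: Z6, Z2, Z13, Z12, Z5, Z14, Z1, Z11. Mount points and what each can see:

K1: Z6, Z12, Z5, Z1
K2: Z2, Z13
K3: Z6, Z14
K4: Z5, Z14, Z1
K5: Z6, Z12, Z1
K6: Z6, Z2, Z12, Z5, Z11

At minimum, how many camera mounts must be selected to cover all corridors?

K2, K4, K6 together cover {Z6, Z2, Z13, Z12, Z5, Z14, Z1, Z11} — every corridor.
No 2 of the 6 camera mounts cover everything (all 15 pairs fall short), so 3 is minimum.

3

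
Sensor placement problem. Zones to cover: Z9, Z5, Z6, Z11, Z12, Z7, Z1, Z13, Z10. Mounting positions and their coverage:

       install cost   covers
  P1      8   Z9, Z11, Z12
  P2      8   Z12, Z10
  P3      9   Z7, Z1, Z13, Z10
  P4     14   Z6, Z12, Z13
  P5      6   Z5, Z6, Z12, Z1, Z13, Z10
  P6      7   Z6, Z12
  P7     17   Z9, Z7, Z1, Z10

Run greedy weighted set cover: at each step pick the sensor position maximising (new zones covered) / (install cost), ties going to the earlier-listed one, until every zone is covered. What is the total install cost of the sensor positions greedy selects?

Pick 1: P5 adds 6 new (Z5, Z6, Z12, Z1, Z13, Z10) at install cost 6 (ratio 6/6).
Pick 2: P1 adds 2 new (Z9, Z11) at install cost 8 (ratio 2/8).
Pick 3: P3 adds 1 new (Z7) at install cost 9 (ratio 1/9).
Greedy total install cost: 6 + 8 + 9 = 23.

23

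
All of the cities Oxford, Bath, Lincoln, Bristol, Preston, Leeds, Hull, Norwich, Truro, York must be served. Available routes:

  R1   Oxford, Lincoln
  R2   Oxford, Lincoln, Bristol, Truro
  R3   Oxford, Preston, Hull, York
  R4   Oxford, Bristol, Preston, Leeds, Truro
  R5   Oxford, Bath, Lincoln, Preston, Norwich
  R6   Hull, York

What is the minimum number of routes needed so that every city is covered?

R3, R4, R5 together cover {Oxford, Bath, Lincoln, Bristol, Preston, Leeds, Hull, Norwich, Truro, York} — every city.
No 2 of the 6 routes cover everything (all 15 pairs fall short), so 3 is minimum.

3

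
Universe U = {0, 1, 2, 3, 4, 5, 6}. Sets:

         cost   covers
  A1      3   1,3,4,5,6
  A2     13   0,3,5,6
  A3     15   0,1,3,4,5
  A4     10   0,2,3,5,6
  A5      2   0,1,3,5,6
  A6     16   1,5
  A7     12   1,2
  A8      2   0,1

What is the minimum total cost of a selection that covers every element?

A1, A4 cover every element at cost 3 + 10 = 13.
Any cover uses at least 2 sets; among all covering selections none totals below 13.

13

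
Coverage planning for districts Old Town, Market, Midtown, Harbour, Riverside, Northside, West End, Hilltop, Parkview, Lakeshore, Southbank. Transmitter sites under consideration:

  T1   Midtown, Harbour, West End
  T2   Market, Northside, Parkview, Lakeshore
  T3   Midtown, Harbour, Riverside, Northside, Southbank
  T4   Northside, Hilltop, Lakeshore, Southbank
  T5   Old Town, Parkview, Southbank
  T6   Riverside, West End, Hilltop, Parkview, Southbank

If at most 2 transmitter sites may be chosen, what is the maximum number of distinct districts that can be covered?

Choosing T2, T3 covers {Market, Midtown, Harbour, Riverside, Northside, Parkview, Lakeshore, Southbank} — 8 districts.
No choice of 2 transmitter sites does better; here Old Town, West End, Hilltop are left uncovered.

8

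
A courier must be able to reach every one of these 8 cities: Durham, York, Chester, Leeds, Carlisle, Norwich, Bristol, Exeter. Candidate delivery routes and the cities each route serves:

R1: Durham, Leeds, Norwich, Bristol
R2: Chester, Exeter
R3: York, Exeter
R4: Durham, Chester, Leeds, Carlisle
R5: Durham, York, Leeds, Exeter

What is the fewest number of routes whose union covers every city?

3

R1, R3, R4 together cover {Durham, York, Chester, Leeds, Carlisle, Norwich, Bristol, Exeter} — every city.
No 2 of the 5 routes cover everything (all 10 pairs fall short), so 3 is minimum.
Greedy (largest uncovered first) would take R1, R2, R3, R4 — 4 routes — but 3 suffice.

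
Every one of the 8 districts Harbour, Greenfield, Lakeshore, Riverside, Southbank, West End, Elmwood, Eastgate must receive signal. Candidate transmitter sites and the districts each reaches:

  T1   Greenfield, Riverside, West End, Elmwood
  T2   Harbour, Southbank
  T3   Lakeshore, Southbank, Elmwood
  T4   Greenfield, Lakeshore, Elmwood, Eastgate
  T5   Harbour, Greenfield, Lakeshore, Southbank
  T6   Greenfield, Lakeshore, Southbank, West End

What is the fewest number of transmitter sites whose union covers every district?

3

T1, T2, T4 together cover {Harbour, Greenfield, Lakeshore, Riverside, Southbank, West End, Elmwood, Eastgate} — every district.
No 2 of the 6 transmitter sites cover everything (all 15 pairs fall short), so 3 is minimum.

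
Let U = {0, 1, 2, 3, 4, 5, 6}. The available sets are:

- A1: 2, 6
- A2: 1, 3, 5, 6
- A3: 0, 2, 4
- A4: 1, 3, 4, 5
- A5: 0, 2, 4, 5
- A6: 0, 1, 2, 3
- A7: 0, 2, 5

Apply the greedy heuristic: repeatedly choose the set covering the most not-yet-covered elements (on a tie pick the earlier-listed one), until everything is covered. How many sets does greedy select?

2

Pick 1: A2 covers 4 new elements (1, 3, 5, 6).
Pick 2: A3 covers 3 new elements (0, 2, 4).
Greedy uses 2 sets.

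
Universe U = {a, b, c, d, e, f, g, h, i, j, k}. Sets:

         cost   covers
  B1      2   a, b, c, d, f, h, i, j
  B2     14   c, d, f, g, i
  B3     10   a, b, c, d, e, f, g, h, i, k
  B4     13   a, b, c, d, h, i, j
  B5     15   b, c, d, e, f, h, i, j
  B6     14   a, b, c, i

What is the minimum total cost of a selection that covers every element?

12

B1, B3 cover every element at cost 2 + 10 = 12.
Any cover uses at least 2 sets; among all covering selections none totals below 12.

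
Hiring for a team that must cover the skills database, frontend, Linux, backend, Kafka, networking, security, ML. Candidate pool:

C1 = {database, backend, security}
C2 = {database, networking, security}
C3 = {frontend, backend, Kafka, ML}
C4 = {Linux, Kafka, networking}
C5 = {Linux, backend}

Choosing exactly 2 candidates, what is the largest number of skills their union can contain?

7

Choosing C2, C3 covers {database, frontend, backend, Kafka, networking, security, ML} — 7 skills.
No choice of 2 candidates does better; here Linux is left uncovered.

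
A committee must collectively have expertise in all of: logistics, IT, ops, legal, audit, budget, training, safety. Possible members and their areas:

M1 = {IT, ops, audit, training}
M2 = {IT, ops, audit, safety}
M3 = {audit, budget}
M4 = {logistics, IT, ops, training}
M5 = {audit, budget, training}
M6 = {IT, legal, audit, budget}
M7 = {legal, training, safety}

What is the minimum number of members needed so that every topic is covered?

M2, M4, M6 together cover {logistics, IT, ops, legal, audit, budget, training, safety} — every topic.
No 2 of the 7 members cover everything (all 21 pairs fall short), so 3 is minimum.
Greedy (largest uncovered first) would take M1, M6, M2, M4 — 4 members — but 3 suffice.

3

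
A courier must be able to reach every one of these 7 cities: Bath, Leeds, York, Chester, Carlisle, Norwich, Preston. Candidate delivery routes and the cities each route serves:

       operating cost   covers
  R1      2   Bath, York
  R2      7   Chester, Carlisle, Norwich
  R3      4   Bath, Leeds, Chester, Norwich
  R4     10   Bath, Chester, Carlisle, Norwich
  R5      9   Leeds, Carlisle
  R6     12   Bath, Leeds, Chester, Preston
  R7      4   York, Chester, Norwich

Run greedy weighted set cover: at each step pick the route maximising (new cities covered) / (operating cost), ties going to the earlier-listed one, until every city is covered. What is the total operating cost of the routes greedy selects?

25

Pick 1: R1 adds 2 new (Bath, York) at operating cost 2 (ratio 2/2).
Pick 2: R3 adds 3 new (Leeds, Chester, Norwich) at operating cost 4 (ratio 3/4).
Pick 3: R2 adds 1 new (Carlisle) at operating cost 7 (ratio 1/7).
Pick 4: R6 adds 1 new (Preston) at operating cost 12 (ratio 1/12).
Greedy total operating cost: 2 + 4 + 7 + 12 = 25. (The true optimum is 21, so greedy overshoots here.)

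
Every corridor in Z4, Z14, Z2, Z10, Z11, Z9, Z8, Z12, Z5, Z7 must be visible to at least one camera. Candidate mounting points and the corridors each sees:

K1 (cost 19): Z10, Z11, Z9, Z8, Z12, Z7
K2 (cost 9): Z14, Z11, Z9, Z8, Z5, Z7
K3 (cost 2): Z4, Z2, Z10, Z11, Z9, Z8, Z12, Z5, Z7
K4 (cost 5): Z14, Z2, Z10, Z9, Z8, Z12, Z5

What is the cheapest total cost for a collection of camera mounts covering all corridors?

K3, K4 cover every corridor at cost 2 + 5 = 7.
Any cover uses at least 2 camera mounts; among all covering selections none totals below 7.

7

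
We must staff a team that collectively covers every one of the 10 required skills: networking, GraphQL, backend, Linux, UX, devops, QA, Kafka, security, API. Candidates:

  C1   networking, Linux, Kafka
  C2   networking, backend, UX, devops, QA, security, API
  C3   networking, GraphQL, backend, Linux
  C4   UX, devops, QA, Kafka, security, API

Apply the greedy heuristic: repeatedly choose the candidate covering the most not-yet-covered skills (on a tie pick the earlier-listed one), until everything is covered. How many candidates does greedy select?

Pick 1: C2 covers 7 new skills (networking, backend, UX, devops, QA, security, API).
Pick 2: C1 covers 2 new skills (Linux, Kafka).
Pick 3: C3 covers 1 new skills (GraphQL).
Greedy uses 3 candidates. (The true minimum is 2.)

3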